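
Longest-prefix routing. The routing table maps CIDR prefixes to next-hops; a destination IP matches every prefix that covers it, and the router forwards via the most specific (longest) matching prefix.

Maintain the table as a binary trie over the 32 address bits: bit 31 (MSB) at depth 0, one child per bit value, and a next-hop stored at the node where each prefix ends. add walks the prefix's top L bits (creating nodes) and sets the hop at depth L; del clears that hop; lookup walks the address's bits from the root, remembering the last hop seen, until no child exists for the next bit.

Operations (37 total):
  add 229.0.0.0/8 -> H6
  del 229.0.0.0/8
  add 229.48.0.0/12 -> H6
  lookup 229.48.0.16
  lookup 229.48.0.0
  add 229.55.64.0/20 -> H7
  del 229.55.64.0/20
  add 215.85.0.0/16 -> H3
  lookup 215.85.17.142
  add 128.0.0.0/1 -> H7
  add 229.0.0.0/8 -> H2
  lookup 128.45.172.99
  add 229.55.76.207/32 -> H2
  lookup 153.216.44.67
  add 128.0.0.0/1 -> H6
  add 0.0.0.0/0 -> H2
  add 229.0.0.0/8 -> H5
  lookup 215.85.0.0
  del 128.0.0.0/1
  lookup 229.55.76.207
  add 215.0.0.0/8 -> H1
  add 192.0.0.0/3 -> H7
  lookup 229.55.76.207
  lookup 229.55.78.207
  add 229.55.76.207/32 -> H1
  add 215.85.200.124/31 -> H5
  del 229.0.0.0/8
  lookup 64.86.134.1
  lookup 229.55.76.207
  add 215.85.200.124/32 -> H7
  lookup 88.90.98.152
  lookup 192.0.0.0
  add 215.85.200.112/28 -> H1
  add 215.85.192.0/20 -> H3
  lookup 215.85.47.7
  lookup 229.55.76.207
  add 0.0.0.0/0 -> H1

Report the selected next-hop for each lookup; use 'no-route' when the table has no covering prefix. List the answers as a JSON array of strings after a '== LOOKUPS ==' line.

Apply in order:
  + 229.0.0.0/8 (H6) depth=8
  - 229.0.0.0/8 clear@8
  + 229.48.0.0/12 (H6) depth=12
  lookup 229.48.0.16: bits 111001010011 walk d0:-→d1:-→d2:-→d3:-→d4:-→d5:-→d6:-→d7:-→d8:-→d9:-→d10:-→d11:-→d12:H6 -> H6
  lookup 229.48.0.0: bits 111001010011 walk d0:-→d1:-→d2:-→d3:-→d4:-→d5:-→d6:-→d7:-→d8:-→d9:-→d10:-→d11:-→d12:H6 -> H6
  + 229.55.64.0/20 (H7) depth=20
  - 229.55.64.0/20 clear@20
  + 215.85.0.0/16 (H3) depth=16
  lookup 215.85.17.142: bits 1101011101010101 walk d0:-→d1:-→d2:-→d3:-→d4:-→d5:-→d6:-→d7:-→d8:-→d9:-→d10:-→d11:-→d12:-→d13:-→d14:-→d15:-→d16:H3 -> H3
  + 128.0.0.0/1 (H7) depth=1
  + 229.0.0.0/8 (H2) depth=8
  lookup 128.45.172.99: bits 1 walk d0:-→d1:H7 -> H7
  + 229.55.76.207/32 (H2) depth=32
  lookup 153.216.44.67: bits 1 walk d0:-→d1:H7 -> H7
  + 128.0.0.0/1 (H6) depth=1
  + 0.0.0.0/0 (H2) depth=0
  + 229.0.0.0/8 (H5) depth=8
  lookup 215.85.0.0: bits 1101011101010101 walk d0:H2→d1:H6→d2:-→d3:-→d4:-→d5:-→d6:-→d7:-→d8:-→d9:-→d10:-→d11:-→d12:-→d13:-→d14:-→d15:-→d16:H3 -> H3
  - 128.0.0.0/1 clear@1
  lookup 229.55.76.207: bits 11100101001101110100110011001111 walk d0:H2→d1:-→d2:-→d3:-→d4:-→d5:-→d6:-→d7:-→d8:H5→d9:-→d10:-→d11:-→d12:H6→d13:-→d14:-→d15:-→d16:-→d17:-→d18:-→d19:-→d20:-→d21:-→d22:-→d23:-→d24:-→d25:-→d26:-→d27:-→d28:-→d29:-→d30:-→d31:-→d32:H2 -> H2
  + 215.0.0.0/8 (H1) depth=8
  + 192.0.0.0/3 (H7) depth=3
  lookup 229.55.76.207: bits 11100101001101110100110011001111 walk d0:H2→d1:-→d2:-→d3:-→d4:-→d5:-→d6:-→d7:-→d8:H5→d9:-→d10:-→d11:-→d12:H6→d13:-→d14:-→d15:-→d16:-→d17:-→d18:-→d19:-→d20:-→d21:-→d22:-→d23:-→d24:-→d25:-→d26:-→d27:-→d28:-→d29:-→d30:-→d31:-→d32:H2 -> H2
  lookup 229.55.78.207: bits 1110010100110111010011 walk d0:H2→d1:-→d2:-→d3:-→d4:-→d5:-→d6:-→d7:-→d8:H5→d9:-→d10:-→d11:-→d12:H6→d13:-→d14:-→d15:-→d16:-→d17:-→d18:-→d19:-→d20:-→d21:-→d22:- -> H6
  + 229.55.76.207/32 (H1) depth=32
  + 215.85.200.124/31 (H5) depth=31
  - 229.0.0.0/8 clear@8
  lookup 64.86.134.1: bits ε walk d0:H2 -> H2
  lookup 229.55.76.207: bits 11100101001101110100110011001111 walk d0:H2→d1:-→d2:-→d3:-→d4:-→d5:-→d6:-→d7:-→d8:-→d9:-→d10:-→d11:-→d12:H6→d13:-→d14:-→d15:-→d16:-→d17:-→d18:-→d19:-→d20:-→d21:-→d22:-→d23:-→d24:-→d25:-→d26:-→d27:-→d28:-→d29:-→d30:-→d31:-→d32:H1 -> H1
  + 215.85.200.124/32 (H7) depth=32
  lookup 88.90.98.152: bits ε walk d0:H2 -> H2
  lookup 192.0.0.0: bits 110 walk d0:H2→d1:-→d2:-→d3:H7 -> H7
  + 215.85.200.112/28 (H1) depth=28
  + 215.85.192.0/20 (H3) depth=20
  lookup 215.85.47.7: bits 1101011101010101 walk d0:H2→d1:-→d2:-→d3:H7→d4:-→d5:-→d6:-→d7:-→d8:H1→d9:-→d10:-→d11:-→d12:-→d13:-→d14:-→d15:-→d16:H3 -> H3
  lookup 229.55.76.207: bits 11100101001101110100110011001111 walk d0:H2→d1:-→d2:-→d3:-→d4:-→d5:-→d6:-→d7:-→d8:-→d9:-→d10:-→d11:-→d12:H6→d13:-→d14:-→d15:-→d16:-→d17:-→d18:-→d19:-→d20:-→d21:-→d22:-→d23:-→d24:-→d25:-→d26:-→d27:-→d28:-→d29:-→d30:-→d31:-→d32:H1 -> H1
  + 0.0.0.0/0 (H1) depth=0

== LOOKUPS ==
["H6","H6","H3","H7","H7","H3","H2","H2","H6","H2","H1","H2","H7","H3","H1"]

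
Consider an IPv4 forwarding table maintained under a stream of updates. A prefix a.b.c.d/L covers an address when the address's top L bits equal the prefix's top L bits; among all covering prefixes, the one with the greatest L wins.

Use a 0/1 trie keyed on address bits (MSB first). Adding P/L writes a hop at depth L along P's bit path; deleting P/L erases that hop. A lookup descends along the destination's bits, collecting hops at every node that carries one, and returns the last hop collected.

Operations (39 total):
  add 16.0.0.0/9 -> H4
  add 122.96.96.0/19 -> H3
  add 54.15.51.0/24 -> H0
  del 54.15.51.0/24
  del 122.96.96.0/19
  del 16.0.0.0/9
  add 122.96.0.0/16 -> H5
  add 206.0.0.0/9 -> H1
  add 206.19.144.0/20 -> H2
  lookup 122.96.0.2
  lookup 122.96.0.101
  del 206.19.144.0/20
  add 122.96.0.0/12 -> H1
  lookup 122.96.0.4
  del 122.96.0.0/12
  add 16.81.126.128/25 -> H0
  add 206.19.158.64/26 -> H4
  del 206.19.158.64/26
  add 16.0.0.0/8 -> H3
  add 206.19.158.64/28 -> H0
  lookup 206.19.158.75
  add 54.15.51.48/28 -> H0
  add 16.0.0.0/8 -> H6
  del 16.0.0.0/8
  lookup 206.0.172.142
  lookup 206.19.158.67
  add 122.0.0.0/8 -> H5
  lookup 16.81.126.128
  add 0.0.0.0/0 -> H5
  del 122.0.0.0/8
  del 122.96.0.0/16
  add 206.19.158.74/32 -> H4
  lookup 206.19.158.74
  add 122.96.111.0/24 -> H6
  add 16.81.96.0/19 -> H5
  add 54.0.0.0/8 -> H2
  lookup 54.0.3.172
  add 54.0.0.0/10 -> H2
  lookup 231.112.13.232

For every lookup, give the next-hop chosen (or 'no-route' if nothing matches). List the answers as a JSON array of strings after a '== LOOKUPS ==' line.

Process each operation:
  + 16.0.0.0/9 (H4) depth=9
  + 122.96.96.0/19 (H3) depth=19
  + 54.15.51.0/24 (H0) depth=24
  del 54.15.51.0/24 (clear depth 24)
  del 122.96.96.0/19 (clear depth 19)
  del 16.0.0.0/9 (clear depth 9)
  + 122.96.0.0/16 (H5) depth=16
  + 206.0.0.0/9 (H1) depth=9
  + 206.19.144.0/20 (H2) depth=20
  lookup 122.96.0.2: bits 01111010011000000 walk d0:-→d1:-→d2:-→d3:-→d4:-→d5:-→d6:-→d7:-→d8:-→d9:-→d10:-→d11:-→d12:-→d13:-→d14:-→d15:-→d16:H5→d17:- -> H5
  lookup 122.96.0.101: bits 01111010011000000 walk d0:-→d1:-→d2:-→d3:-→d4:-→d5:-→d6:-→d7:-→d8:-→d9:-→d10:-→d11:-→d12:-→d13:-→d14:-→d15:-→d16:H5→d17:- -> H5
  del 206.19.144.0/20 (clear depth 20)
  + 122.96.0.0/12 (H1) depth=12
  lookup 122.96.0.4: bits 01111010011000000 walk d0:-→d1:-→d2:-→d3:-→d4:-→d5:-→d6:-→d7:-→d8:-→d9:-→d10:-→d11:-→d12:H1→d13:-→d14:-→d15:-→d16:H5→d17:- -> H5
  del 122.96.0.0/12 (clear depth 12)
  + 16.81.126.128/25 (H0) depth=25
  + 206.19.158.64/26 (H4) depth=26
  del 206.19.158.64/26 (clear depth 26)
  + 16.0.0.0/8 (H3) depth=8
  + 206.19.158.64/28 (H0) depth=28
  lookup 206.19.158.75: bits 1100111000010011100111100100 walk d0:-→d1:-→d2:-→d3:-→d4:-→d5:-→d6:-→d7:-→d8:-→d9:H1→d10:-→d11:-→d12:-→d13:-→d14:-→d15:-→d16:-→d17:-→d18:-→d19:-→d20:-→d21:-→d22:-→d23:-→d24:-→d25:-→d26:-→d27:-→d28:H0 -> H0
  + 54.15.51.48/28 (H0) depth=28
  + 16.0.0.0/8 (H6) depth=8
  del 16.0.0.0/8 (clear depth 8)
  lookup 206.0.172.142: bits 11001110000 walk d0:-→d1:-→d2:-→d3:-→d4:-→d5:-→d6:-→d7:-→d8:-→d9:H1→d10:-→d11:- -> H1
  lookup 206.19.158.67: bits 1100111000010011100111100100 walk d0:-→d1:-→d2:-→d3:-→d4:-→d5:-→d6:-→d7:-→d8:-→d9:H1→d10:-→d11:-→d12:-→d13:-→d14:-→d15:-→d16:-→d17:-→d18:-→d19:-→d20:-→d21:-→d22:-→d23:-→d24:-→d25:-→d26:-→d27:-→d28:H0 -> H0
  + 122.0.0.0/8 (H5) depth=8
  lookup 16.81.126.128: bits 0001000001010001011111101 walk d0:-→d1:-→d2:-→d3:-→d4:-→d5:-→d6:-→d7:-→d8:-→d9:-→d10:-→d11:-→d12:-→d13:-→d14:-→d15:-→d16:-→d17:-→d18:-→d19:-→d20:-→d21:-→d22:-→d23:-→d24:-→d25:H0 -> H0
  + 0.0.0.0/0 (H5) depth=0
  del 122.0.0.0/8 (clear depth 8)
  del 122.96.0.0/16 (clear depth 16)
  + 206.19.158.74/32 (H4) depth=32
  lookup 206.19.158.74: bits 11001110000100111001111001001010 walk d0:H5→d1:-→d2:-→d3:-→d4:-→d5:-→d6:-→d7:-→d8:-→d9:H1→d10:-→d11:-→d12:-→d13:-→d14:-→d15:-→d16:-→d17:-→d18:-→d19:-→d20:-→d21:-→d22:-→d23:-→d24:-→d25:-→d26:-→d27:-→d28:H0→d29:-→d30:-→d31:-→d32:H4 -> H4
  + 122.96.111.0/24 (H6) depth=24
  + 16.81.96.0/19 (H5) depth=19
  + 54.0.0.0/8 (H2) depth=8
  lookup 54.0.3.172: bits 001101100000 walk d0:H5→d1:-→d2:-→d3:-→d4:-→d5:-→d6:-→d7:-→d8:H2→d9:-→d10:-→d11:-→d12:- -> H2
  + 54.0.0.0/10 (H2) depth=10
  lookup 231.112.13.232: bits 11 walk d0:H5→d1:-→d2:- -> H5

== LOOKUPS ==
["H5","H5","H5","H0","H1","H0","H0","H4","H2","H5"]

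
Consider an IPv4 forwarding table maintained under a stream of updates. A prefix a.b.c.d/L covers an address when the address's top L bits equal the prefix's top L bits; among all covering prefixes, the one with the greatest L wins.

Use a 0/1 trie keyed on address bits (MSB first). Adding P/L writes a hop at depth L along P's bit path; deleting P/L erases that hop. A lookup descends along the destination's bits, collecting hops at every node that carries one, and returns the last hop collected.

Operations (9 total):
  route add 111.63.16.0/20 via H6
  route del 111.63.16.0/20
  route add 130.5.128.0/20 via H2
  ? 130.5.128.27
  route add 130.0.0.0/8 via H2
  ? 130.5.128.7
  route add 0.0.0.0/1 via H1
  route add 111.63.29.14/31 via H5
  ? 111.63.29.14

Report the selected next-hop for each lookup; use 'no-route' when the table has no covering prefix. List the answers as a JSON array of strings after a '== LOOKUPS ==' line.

Apply in order:
  add 111.63.16.0/20 -> H6 at depth 20
  - 111.63.16.0/20 clear@20
  add 130.5.128.0/20 -> H2 at depth 20
  Q 130.5.128.27: descend 10000010000001011000 ; hops seen [H2] ; pick H2
  add 130.0.0.0/8 -> H2 at depth 8
  Q 130.5.128.7: descend 10000010000001011000 ; hops seen [H2,H2] ; pick H2
  add 0.0.0.0/1 -> H1 at depth 1
  add 111.63.29.14/31 -> H5 at depth 31
  Q 111.63.29.14: descend 0110111100111111000111010000111 ; hops seen [H1,H5] ; pick H5

== LOOKUPS ==
["H2","H2","H5"]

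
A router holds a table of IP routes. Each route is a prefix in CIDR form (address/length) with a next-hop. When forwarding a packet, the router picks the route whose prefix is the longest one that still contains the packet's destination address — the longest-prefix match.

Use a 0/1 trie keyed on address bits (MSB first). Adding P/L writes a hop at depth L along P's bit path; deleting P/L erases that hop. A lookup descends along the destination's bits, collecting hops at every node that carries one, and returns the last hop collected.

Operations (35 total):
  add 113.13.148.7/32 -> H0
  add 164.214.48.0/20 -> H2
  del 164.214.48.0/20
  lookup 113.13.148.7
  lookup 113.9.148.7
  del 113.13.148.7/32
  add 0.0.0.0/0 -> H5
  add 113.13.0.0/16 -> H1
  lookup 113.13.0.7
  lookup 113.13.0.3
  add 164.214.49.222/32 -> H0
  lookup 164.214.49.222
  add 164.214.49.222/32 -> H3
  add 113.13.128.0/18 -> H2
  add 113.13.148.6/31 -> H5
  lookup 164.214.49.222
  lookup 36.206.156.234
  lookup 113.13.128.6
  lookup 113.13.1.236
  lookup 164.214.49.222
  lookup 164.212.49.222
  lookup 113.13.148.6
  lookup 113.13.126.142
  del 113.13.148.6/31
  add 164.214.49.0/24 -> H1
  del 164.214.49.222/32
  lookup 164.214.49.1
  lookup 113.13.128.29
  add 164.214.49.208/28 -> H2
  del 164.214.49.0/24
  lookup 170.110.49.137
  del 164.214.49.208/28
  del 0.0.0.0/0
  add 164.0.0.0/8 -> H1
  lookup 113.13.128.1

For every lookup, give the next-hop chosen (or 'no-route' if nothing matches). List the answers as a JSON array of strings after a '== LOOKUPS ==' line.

Process each operation:
  + 113.13.148.7/32 (H0) depth=32
  + 164.214.48.0/20 (H2) depth=20
  - 164.214.48.0/20 clear@20
  Q 113.13.148.7: descend 01110001000011011001010000000111 ; hops seen [H0] ; pick H0
  Q 113.9.148.7: descend 0111000100001 ; hops seen [∅] ; pick no-route
  - 113.13.148.7/32 clear@32
  + 0.0.0.0/0 (H5) depth=0
  + 113.13.0.0/16 (H1) depth=16
  Q 113.13.0.7: descend 0111000100001101 ; hops seen [H5,H1] ; pick H1
  Q 113.13.0.3: descend 0111000100001101 ; hops seen [H5,H1] ; pick H1
  + 164.214.49.222/32 (H0) depth=32
  Q 164.214.49.222: descend 10100100110101100011000111011110 ; hops seen [H5,H0] ; pick H0
  + 164.214.49.222/32 (H3) depth=32
  + 113.13.128.0/18 (H2) depth=18
  + 113.13.148.6/31 (H5) depth=31
  Q 164.214.49.222: descend 10100100110101100011000111011110 ; hops seen [H5,H3] ; pick H3
  Q 36.206.156.234: descend 0 ; hops seen [H5] ; pick H5
  Q 113.13.128.6: descend 0111000100001101100 ; hops seen [H5,H1,H2] ; pick H2
  Q 113.13.1.236: descend 0111000100001101 ; hops seen [H5,H1] ; pick H1
  Q 164.214.49.222: descend 10100100110101100011000111011110 ; hops seen [H5,H3] ; pick H3
  Q 164.212.49.222: descend 10100100110101 ; hops seen [H5] ; pick H5
  Q 113.13.148.6: descend 0111000100001101100101000000011 ; hops seen [H5,H1,H2,H5] ; pick H5
  Q 113.13.126.142: descend 0111000100001101 ; hops seen [H5,H1] ; pick H1
  - 113.13.148.6/31 clear@31
  + 164.214.49.0/24 (H1) depth=24
  - 164.214.49.222/32 clear@32
  Q 164.214.49.1: descend 101001001101011000110001 ; hops seen [H5,H1] ; pick H1
  Q 113.13.128.29: descend 0111000100001101100 ; hops seen [H5,H1,H2] ; pick H2
  + 164.214.49.208/28 (H2) depth=28
  - 164.214.49.0/24 clear@24
  Q 170.110.49.137: descend 1010 ; hops seen [H5] ; pick H5
  - 164.214.49.208/28 clear@28
  - 0.0.0.0/0 clear@0
  + 164.0.0.0/8 (H1) depth=8
  Q 113.13.128.1: descend 0111000100001101100 ; hops seen [H1,H2] ; pick H2

== LOOKUPS ==
["H0","no-route","H1","H1","H0","H3","H5","H2","H1","H3","H5","H5","H1","H1","H2","H5","H2"]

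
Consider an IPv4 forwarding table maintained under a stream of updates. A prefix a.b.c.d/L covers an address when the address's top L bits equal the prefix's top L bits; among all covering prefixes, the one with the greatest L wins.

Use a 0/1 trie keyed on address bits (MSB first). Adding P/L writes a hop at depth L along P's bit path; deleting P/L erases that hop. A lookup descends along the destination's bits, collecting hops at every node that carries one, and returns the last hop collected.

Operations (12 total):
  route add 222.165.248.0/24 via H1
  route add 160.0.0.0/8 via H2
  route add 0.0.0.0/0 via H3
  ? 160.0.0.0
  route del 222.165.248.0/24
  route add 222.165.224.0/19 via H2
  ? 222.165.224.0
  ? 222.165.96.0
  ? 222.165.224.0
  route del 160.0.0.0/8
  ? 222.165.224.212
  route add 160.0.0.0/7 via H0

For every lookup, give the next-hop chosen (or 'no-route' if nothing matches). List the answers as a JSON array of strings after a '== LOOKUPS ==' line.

Trace:
  add 222.165.248.0/24 -> H1 at depth 24
  add 160.0.0.0/8 -> H2 at depth 8
  add 0.0.0.0/0 -> H3 at depth 0
  Q 160.0.0.0: descend 10100000 ; hops seen [H3,H2] ; pick H2
  - 222.165.248.0/24 clear@24
  add 222.165.224.0/19 -> H2 at depth 19
  Q 222.165.224.0: descend 1101111010100101111 ; hops seen [H3,H2] ; pick H2
  Q 222.165.96.0: descend 1101111010100101 ; hops seen [H3] ; pick H3
  Q 222.165.224.0: descend 1101111010100101111 ; hops seen [H3,H2] ; pick H2
  - 160.0.0.0/8 clear@8
  Q 222.165.224.212: descend 1101111010100101111 ; hops seen [H3,H2] ; pick H2
  add 160.0.0.0/7 -> H0 at depth 7

== LOOKUPS ==
["H2","H2","H3","H2","H2"]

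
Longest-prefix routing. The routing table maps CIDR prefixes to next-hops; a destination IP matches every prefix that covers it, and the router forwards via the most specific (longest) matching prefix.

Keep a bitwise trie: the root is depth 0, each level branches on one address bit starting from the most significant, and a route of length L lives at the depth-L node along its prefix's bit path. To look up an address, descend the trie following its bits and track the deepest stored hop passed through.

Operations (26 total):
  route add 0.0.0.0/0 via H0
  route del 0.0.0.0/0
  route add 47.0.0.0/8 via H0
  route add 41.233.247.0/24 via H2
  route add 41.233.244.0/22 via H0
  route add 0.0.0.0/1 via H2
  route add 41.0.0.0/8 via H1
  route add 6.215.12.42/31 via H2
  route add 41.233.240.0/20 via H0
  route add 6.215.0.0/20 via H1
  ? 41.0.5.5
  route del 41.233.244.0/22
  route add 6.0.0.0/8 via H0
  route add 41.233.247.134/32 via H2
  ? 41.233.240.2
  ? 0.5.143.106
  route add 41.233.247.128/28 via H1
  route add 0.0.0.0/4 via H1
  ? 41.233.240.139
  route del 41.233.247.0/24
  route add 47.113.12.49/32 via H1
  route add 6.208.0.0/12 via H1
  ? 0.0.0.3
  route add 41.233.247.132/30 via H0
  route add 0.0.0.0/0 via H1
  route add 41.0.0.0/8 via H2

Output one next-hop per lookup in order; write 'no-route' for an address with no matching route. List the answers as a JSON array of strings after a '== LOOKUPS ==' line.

Process each operation:
  + 0.0.0.0/0 (H0) depth=0
  del 0.0.0.0/0 (clear depth 0)
  + 47.0.0.0/8 (H0) depth=8
  + 41.233.247.0/24 (H2) depth=24
  + 41.233.244.0/22 (H0) depth=22
  + 0.0.0.0/1 (H2) depth=1
  + 41.0.0.0/8 (H1) depth=8
  + 6.215.12.42/31 (H2) depth=31
  + 41.233.240.0/20 (H0) depth=20
  + 6.215.0.0/20 (H1) depth=20
  ? 41.0.5.5  path d0:-→d1:H2→d2:-→d3:-→d4:-→d5:-→d6:-→d7:-→d8:H1  best=H1
  del 41.233.244.0/22 (clear depth 22)
  + 6.0.0.0/8 (H0) depth=8
  + 41.233.247.134/32 (H2) depth=32
  ? 41.233.240.2  path d0:-→d1:H2→d2:-→d3:-→d4:-→d5:-→d6:-→d7:-→d8:H1→d9:-→d10:-→d11:-→d12:-→d13:-→d14:-→d15:-→d16:-→d17:-→d18:-→d19:-→d20:H0→d21:-  best=H0
  ? 0.5.143.106  path d0:-→d1:H2→d2:-→d3:-→d4:-→d5:-  best=H2
  + 41.233.247.128/28 (H1) depth=28
  + 0.0.0.0/4 (H1) depth=4
  ? 41.233.240.139  path d0:-→d1:H2→d2:-→d3:-→d4:-→d5:-→d6:-→d7:-→d8:H1→d9:-→d10:-→d11:-→d12:-→d13:-→d14:-→d15:-→d16:-→d17:-→d18:-→d19:-→d20:H0→d21:-  best=H0
  del 41.233.247.0/24 (clear depth 24)
  + 47.113.12.49/32 (H1) depth=32
  + 6.208.0.0/12 (H1) depth=12
  ? 0.0.0.3  path d0:-→d1:H2→d2:-→d3:-→d4:H1→d5:-  best=H1
  + 41.233.247.132/30 (H0) depth=30
  + 0.0.0.0/0 (H1) depth=0
  + 41.0.0.0/8 (H2) depth=8

== LOOKUPS ==
["H1","H0","H2","H0","H1"]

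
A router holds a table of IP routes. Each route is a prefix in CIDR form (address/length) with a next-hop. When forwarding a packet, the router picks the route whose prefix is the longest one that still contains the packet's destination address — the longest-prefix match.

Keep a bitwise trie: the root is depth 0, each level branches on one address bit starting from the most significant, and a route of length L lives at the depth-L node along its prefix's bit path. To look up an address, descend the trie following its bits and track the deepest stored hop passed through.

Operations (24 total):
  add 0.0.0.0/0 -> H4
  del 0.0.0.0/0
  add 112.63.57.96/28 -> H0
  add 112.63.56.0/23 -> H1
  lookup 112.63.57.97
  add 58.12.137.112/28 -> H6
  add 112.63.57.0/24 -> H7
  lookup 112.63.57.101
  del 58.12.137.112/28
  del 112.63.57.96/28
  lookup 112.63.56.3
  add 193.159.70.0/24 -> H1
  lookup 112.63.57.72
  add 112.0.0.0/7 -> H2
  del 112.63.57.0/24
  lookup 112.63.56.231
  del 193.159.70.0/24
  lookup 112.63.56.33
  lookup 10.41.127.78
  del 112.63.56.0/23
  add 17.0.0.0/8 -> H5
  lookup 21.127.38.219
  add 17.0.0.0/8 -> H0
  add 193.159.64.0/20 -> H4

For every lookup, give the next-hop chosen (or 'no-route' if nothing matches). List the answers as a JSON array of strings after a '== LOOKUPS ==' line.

Process each operation:
  + 0.0.0.0/0 (H4) depth=0
  del 0.0.0.0/0 (clear depth 0)
  + 112.63.57.96/28 (H0) depth=28
  + 112.63.56.0/23 (H1) depth=23
  ? 112.63.57.97  path d0:-→d1:-→d2:-→d3:-→d4:-→d5:-→d6:-→d7:-→d8:-→d9:-→d10:-→d11:-→d12:-→d13:-→d14:-→d15:-→d16:-→d17:-→d18:-→d19:-→d20:-→d21:-→d22:-→d23:H1→d24:-→d25:-→d26:-→d27:-→d28:H0  best=H0
  + 58.12.137.112/28 (H6) depth=28
  + 112.63.57.0/24 (H7) depth=24
  ? 112.63.57.101  path d0:-→d1:-→d2:-→d3:-→d4:-→d5:-→d6:-→d7:-→d8:-→d9:-→d10:-→d11:-→d12:-→d13:-→d14:-→d15:-→d16:-→d17:-→d18:-→d19:-→d20:-→d21:-→d22:-→d23:H1→d24:H7→d25:-→d26:-→d27:-→d28:H0  best=H0
  del 58.12.137.112/28 (clear depth 28)
  del 112.63.57.96/28 (clear depth 28)
  ? 112.63.56.3  path d0:-→d1:-→d2:-→d3:-→d4:-→d5:-→d6:-→d7:-→d8:-→d9:-→d10:-→d11:-→d12:-→d13:-→d14:-→d15:-→d16:-→d17:-→d18:-→d19:-→d20:-→d21:-→d22:-→d23:H1  best=H1
  + 193.159.70.0/24 (H1) depth=24
  ? 112.63.57.72  path d0:-→d1:-→d2:-→d3:-→d4:-→d5:-→d6:-→d7:-→d8:-→d9:-→d10:-→d11:-→d12:-→d13:-→d14:-→d15:-→d16:-→d17:-→d18:-→d19:-→d20:-→d21:-→d22:-→d23:H1→d24:H7→d25:-→d26:-  best=H7
  + 112.0.0.0/7 (H2) depth=7
  del 112.63.57.0/24 (clear depth 24)
  ? 112.63.56.231  path d0:-→d1:-→d2:-→d3:-→d4:-→d5:-→d6:-→d7:H2→d8:-→d9:-→d10:-→d11:-→d12:-→d13:-→d14:-→d15:-→d16:-→d17:-→d18:-→d19:-→d20:-→d21:-→d22:-→d23:H1  best=H1
  del 193.159.70.0/24 (clear depth 24)
  ? 112.63.56.33  path d0:-→d1:-→d2:-→d3:-→d4:-→d5:-→d6:-→d7:H2→d8:-→d9:-→d10:-→d11:-→d12:-→d13:-→d14:-→d15:-→d16:-→d17:-→d18:-→d19:-→d20:-→d21:-→d22:-→d23:H1  best=H1
  ? 10.41.127.78  path d0:-→d1:-→d2:-  best=no-route
  del 112.63.56.0/23 (clear depth 23)
  + 17.0.0.0/8 (H5) depth=8
  ? 21.127.38.219  path d0:-→d1:-→d2:-→d3:-→d4:-→d5:-  best=no-route
  + 17.0.0.0/8 (H0) depth=8
  + 193.159.64.0/20 (H4) depth=20

== LOOKUPS ==
["H0","H0","H1","H7","H1","H1","no-route","no-route"]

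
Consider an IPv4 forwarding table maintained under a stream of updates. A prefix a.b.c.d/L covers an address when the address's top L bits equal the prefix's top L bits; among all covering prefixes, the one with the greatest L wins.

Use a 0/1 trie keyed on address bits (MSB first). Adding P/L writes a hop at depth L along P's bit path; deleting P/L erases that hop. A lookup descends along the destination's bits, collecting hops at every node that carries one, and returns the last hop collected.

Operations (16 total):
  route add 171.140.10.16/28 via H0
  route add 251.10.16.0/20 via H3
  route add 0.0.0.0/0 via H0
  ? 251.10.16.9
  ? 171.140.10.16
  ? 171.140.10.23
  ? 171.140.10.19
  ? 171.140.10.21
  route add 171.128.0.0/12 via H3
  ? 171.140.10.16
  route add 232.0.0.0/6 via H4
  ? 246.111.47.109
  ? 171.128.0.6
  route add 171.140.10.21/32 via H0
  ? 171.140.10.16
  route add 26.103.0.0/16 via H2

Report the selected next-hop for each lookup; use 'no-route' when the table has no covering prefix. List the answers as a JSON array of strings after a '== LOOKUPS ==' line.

Trace:
  add 171.140.10.16/28 -> H0 at depth 28
  add 251.10.16.0/20 -> H3 at depth 20
  add 0.0.0.0/0 -> H0 at depth 0
  lookup 251.10.16.9: bits 11111011000010100001 walk d0:H0→d1:-→d2:-→d3:-→d4:-→d5:-→d6:-→d7:-→d8:-→d9:-→d10:-→d11:-→d12:-→d13:-→d14:-→d15:-→d16:-→d17:-→d18:-→d19:-→d20:H3 -> H3
  lookup 171.140.10.16: bits 1010101110001100000010100001 walk d0:H0→d1:-→d2:-→d3:-→d4:-→d5:-→d6:-→d7:-→d8:-→d9:-→d10:-→d11:-→d12:-→d13:-→d14:-→d15:-→d16:-→d17:-→d18:-→d19:-→d20:-→d21:-→d22:-→d23:-→d24:-→d25:-→d26:-→d27:-→d28:H0 -> H0
  lookup 171.140.10.23: bits 1010101110001100000010100001 walk d0:H0→d1:-→d2:-→d3:-→d4:-→d5:-→d6:-→d7:-→d8:-→d9:-→d10:-→d11:-→d12:-→d13:-→d14:-→d15:-→d16:-→d17:-→d18:-→d19:-→d20:-→d21:-→d22:-→d23:-→d24:-→d25:-→d26:-→d27:-→d28:H0 -> H0
  lookup 171.140.10.19: bits 1010101110001100000010100001 walk d0:H0→d1:-→d2:-→d3:-→d4:-→d5:-→d6:-→d7:-→d8:-→d9:-→d10:-→d11:-→d12:-→d13:-→d14:-→d15:-→d16:-→d17:-→d18:-→d19:-→d20:-→d21:-→d22:-→d23:-→d24:-→d25:-→d26:-→d27:-→d28:H0 -> H0
  lookup 171.140.10.21: bits 1010101110001100000010100001 walk d0:H0→d1:-→d2:-→d3:-→d4:-→d5:-→d6:-→d7:-→d8:-→d9:-→d10:-→d11:-→d12:-→d13:-→d14:-→d15:-→d16:-→d17:-→d18:-→d19:-→d20:-→d21:-→d22:-→d23:-→d24:-→d25:-→d26:-→d27:-→d28:H0 -> H0
  add 171.128.0.0/12 -> H3 at depth 12
  lookup 171.140.10.16: bits 1010101110001100000010100001 walk d0:H0→d1:-→d2:-→d3:-→d4:-→d5:-→d6:-→d7:-→d8:-→d9:-→d10:-→d11:-→d12:H3→d13:-→d14:-→d15:-→d16:-→d17:-→d18:-→d19:-→d20:-→d21:-→d22:-→d23:-→d24:-→d25:-→d26:-→d27:-→d28:H0 -> H0
  add 232.0.0.0/6 -> H4 at depth 6
  lookup 246.111.47.109: bits 1111 walk d0:H0→d1:-→d2:-→d3:-→d4:- -> H0
  lookup 171.128.0.6: bits 101010111000 walk d0:H0→d1:-→d2:-→d3:-→d4:-→d5:-→d6:-→d7:-→d8:-→d9:-→d10:-→d11:-→d12:H3 -> H3
  add 171.140.10.21/32 -> H0 at depth 32
  lookup 171.140.10.16: bits 10101011100011000000101000010 walk d0:H0→d1:-→d2:-→d3:-→d4:-→d5:-→d6:-→d7:-→d8:-→d9:-→d10:-→d11:-→d12:H3→d13:-→d14:-→d15:-→d16:-→d17:-→d18:-→d19:-→d20:-→d21:-→d22:-→d23:-→d24:-→d25:-→d26:-→d27:-→d28:H0→d29:- -> H0
  add 26.103.0.0/16 -> H2 at depth 16

== LOOKUPS ==
["H3","H0","H0","H0","H0","H0","H0","H3","H0"]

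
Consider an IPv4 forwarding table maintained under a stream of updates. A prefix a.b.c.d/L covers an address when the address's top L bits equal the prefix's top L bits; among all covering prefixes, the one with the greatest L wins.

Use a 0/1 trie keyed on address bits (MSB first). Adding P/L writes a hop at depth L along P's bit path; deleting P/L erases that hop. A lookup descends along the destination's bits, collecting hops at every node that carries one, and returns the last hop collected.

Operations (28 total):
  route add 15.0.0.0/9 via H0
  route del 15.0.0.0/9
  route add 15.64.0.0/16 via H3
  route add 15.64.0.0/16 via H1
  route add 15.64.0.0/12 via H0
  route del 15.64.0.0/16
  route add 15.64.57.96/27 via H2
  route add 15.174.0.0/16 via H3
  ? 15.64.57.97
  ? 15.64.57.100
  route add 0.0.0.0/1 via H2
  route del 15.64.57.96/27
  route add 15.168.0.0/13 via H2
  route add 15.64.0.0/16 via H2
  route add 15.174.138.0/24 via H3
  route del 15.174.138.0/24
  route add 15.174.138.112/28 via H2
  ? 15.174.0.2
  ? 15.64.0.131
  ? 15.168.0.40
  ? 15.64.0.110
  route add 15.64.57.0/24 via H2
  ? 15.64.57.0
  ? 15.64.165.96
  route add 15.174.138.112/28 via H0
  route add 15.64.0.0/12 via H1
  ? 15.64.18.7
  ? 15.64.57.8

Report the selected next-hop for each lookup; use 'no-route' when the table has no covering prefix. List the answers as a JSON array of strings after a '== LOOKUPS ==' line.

Trace:
  + 15.0.0.0/9 (H0) depth=9
  del 15.0.0.0/9 (clear depth 9)
  + 15.64.0.0/16 (H3) depth=16
  + 15.64.0.0/16 (H1) depth=16
  + 15.64.0.0/12 (H0) depth=12
  del 15.64.0.0/16 (clear depth 16)
  + 15.64.57.96/27 (H2) depth=27
  + 15.174.0.0/16 (H3) depth=16
  ? 15.64.57.97  path d0:-→d1:-→d2:-→d3:-→d4:-→d5:-→d6:-→d7:-→d8:-→d9:-→d10:-→d11:-→d12:H0→d13:-→d14:-→d15:-→d16:-→d17:-→d18:-→d19:-→d20:-→d21:-→d22:-→d23:-→d24:-→d25:-→d26:-→d27:H2  best=H2
  ? 15.64.57.100  path d0:-→d1:-→d2:-→d3:-→d4:-→d5:-→d6:-→d7:-→d8:-→d9:-→d10:-→d11:-→d12:H0→d13:-→d14:-→d15:-→d16:-→d17:-→d18:-→d19:-→d20:-→d21:-→d22:-→d23:-→d24:-→d25:-→d26:-→d27:H2  best=H2
  + 0.0.0.0/1 (H2) depth=1
  del 15.64.57.96/27 (clear depth 27)
  + 15.168.0.0/13 (H2) depth=13
  + 15.64.0.0/16 (H2) depth=16
  + 15.174.138.0/24 (H3) depth=24
  del 15.174.138.0/24 (clear depth 24)
  + 15.174.138.112/28 (H2) depth=28
  ? 15.174.0.2  path d0:-→d1:H2→d2:-→d3:-→d4:-→d5:-→d6:-→d7:-→d8:-→d9:-→d10:-→d11:-→d12:-→d13:H2→d14:-→d15:-→d16:H3  best=H3
  ? 15.64.0.131  path d0:-→d1:H2→d2:-→d3:-→d4:-→d5:-→d6:-→d7:-→d8:-→d9:-→d10:-→d11:-→d12:H0→d13:-→d14:-→d15:-→d16:H2→d17:-→d18:-  best=H2
  ? 15.168.0.40  path d0:-→d1:H2→d2:-→d3:-→d4:-→d5:-→d6:-→d7:-→d8:-→d9:-→d10:-→d11:-→d12:-→d13:H2  best=H2
  ? 15.64.0.110  path d0:-→d1:H2→d2:-→d3:-→d4:-→d5:-→d6:-→d7:-→d8:-→d9:-→d10:-→d11:-→d12:H0→d13:-→d14:-→d15:-→d16:H2→d17:-→d18:-  best=H2
  + 15.64.57.0/24 (H2) depth=24
  ? 15.64.57.0  path d0:-→d1:H2→d2:-→d3:-→d4:-→d5:-→d6:-→d7:-→d8:-→d9:-→d10:-→d11:-→d12:H0→d13:-→d14:-→d15:-→d16:H2→d17:-→d18:-→d19:-→d20:-→d21:-→d22:-→d23:-→d24:H2→d25:-  best=H2
  ? 15.64.165.96  path d0:-→d1:H2→d2:-→d3:-→d4:-→d5:-→d6:-→d7:-→d8:-→d9:-→d10:-→d11:-→d12:H0→d13:-→d14:-→d15:-→d16:H2  best=H2
  + 15.174.138.112/28 (H0) depth=28
  + 15.64.0.0/12 (H1) depth=12
  ? 15.64.18.7  path d0:-→d1:H2→d2:-→d3:-→d4:-→d5:-→d6:-→d7:-→d8:-→d9:-→d10:-→d11:-→d12:H1→d13:-→d14:-→d15:-→d16:H2→d17:-→d18:-  best=H2
  ? 15.64.57.8  path d0:-→d1:H2→d2:-→d3:-→d4:-→d5:-→d6:-→d7:-→d8:-→d9:-→d10:-→d11:-→d12:H1→d13:-→d14:-→d15:-→d16:H2→d17:-→d18:-→d19:-→d20:-→d21:-→d22:-→d23:-→d24:H2→d25:-  best=H2

== LOOKUPS ==
["H2","H2","H3","H2","H2","H2","H2","H2","H2","H2"]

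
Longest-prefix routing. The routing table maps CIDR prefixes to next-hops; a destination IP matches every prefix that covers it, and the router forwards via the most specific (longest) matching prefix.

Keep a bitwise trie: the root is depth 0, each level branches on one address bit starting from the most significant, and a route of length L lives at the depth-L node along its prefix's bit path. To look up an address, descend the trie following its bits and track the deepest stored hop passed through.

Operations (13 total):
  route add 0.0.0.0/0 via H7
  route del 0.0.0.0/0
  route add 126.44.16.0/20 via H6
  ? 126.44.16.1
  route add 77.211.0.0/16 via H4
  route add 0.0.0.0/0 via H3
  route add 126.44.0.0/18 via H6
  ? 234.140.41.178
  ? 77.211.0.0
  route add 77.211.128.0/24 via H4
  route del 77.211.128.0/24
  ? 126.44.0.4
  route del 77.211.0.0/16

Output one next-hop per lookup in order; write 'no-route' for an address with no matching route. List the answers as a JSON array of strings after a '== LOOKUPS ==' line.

Trace:
  + 0.0.0.0/0 (H7) depth=0
  - 0.0.0.0/0 clear@0
  + 126.44.16.0/20 (H6) depth=20
  lookup 126.44.16.1: bits 01111110001011000001 walk d0:-→d1:-→d2:-→d3:-→d4:-→d5:-→d6:-→d7:-→d8:-→d9:-→d10:-→d11:-→d12:-→d13:-→d14:-→d15:-→d16:-→d17:-→d18:-→d19:-→d20:H6 -> H6
  + 77.211.0.0/16 (H4) depth=16
  + 0.0.0.0/0 (H3) depth=0
  + 126.44.0.0/18 (H6) depth=18
  lookup 234.140.41.178: bits ε walk d0:H3 -> H3
  lookup 77.211.0.0: bits 0100110111010011 walk d0:H3→d1:-→d2:-→d3:-→d4:-→d5:-→d6:-→d7:-→d8:-→d9:-→d10:-→d11:-→d12:-→d13:-→d14:-→d15:-→d16:H4 -> H4
  + 77.211.128.0/24 (H4) depth=24
  - 77.211.128.0/24 clear@24
  lookup 126.44.0.4: bits 0111111000101100000 walk d0:H3→d1:-→d2:-→d3:-→d4:-→d5:-→d6:-→d7:-→d8:-→d9:-→d10:-→d11:-→d12:-→d13:-→d14:-→d15:-→d16:-→d17:-→d18:H6→d19:- -> H6
  - 77.211.0.0/16 clear@16

== LOOKUPS ==
["H6","H3","H4","H6"]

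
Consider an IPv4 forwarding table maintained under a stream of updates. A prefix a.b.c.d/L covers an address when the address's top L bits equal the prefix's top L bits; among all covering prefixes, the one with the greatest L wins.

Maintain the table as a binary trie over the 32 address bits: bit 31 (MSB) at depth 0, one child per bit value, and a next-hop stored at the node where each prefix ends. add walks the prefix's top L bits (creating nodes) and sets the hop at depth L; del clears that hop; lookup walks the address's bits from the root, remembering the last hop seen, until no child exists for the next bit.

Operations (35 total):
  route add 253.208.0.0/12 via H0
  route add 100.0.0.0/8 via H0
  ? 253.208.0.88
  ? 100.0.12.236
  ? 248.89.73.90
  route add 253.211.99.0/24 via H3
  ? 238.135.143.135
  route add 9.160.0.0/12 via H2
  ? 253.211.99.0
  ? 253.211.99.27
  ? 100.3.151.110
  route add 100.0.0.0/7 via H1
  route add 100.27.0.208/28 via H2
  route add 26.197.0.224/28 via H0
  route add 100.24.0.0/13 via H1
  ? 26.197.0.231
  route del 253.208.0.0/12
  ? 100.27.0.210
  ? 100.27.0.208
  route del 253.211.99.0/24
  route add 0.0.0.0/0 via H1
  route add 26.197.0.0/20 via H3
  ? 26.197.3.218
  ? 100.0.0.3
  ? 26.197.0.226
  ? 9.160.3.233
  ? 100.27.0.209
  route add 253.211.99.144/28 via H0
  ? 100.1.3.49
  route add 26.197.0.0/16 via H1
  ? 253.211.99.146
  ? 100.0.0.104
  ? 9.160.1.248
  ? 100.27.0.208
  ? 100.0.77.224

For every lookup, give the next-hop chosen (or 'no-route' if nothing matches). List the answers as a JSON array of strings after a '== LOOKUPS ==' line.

Apply in order:
  + 253.208.0.0/12 (H0) depth=12
  + 100.0.0.0/8 (H0) depth=8
  Q 253.208.0.88: descend 111111011101 ; hops seen [H0] ; pick H0
  Q 100.0.12.236: descend 01100100 ; hops seen [H0] ; pick H0
  Q 248.89.73.90: descend 11111 ; hops seen [∅] ; pick no-route
  + 253.211.99.0/24 (H3) depth=24
  Q 238.135.143.135: descend 111 ; hops seen [∅] ; pick no-route
  + 9.160.0.0/12 (H2) depth=12
  Q 253.211.99.0: descend 111111011101001101100011 ; hops seen [H0,H3] ; pick H3
  Q 253.211.99.27: descend 111111011101001101100011 ; hops seen [H0,H3] ; pick H3
  Q 100.3.151.110: descend 01100100 ; hops seen [H0] ; pick H0
  + 100.0.0.0/7 (H1) depth=7
  + 100.27.0.208/28 (H2) depth=28
  + 26.197.0.224/28 (H0) depth=28
  + 100.24.0.0/13 (H1) depth=13
  Q 26.197.0.231: descend 0001101011000101000000001110 ; hops seen [H0] ; pick H0
  - 253.208.0.0/12 clear@12
  Q 100.27.0.210: descend 0110010000011011000000001101 ; hops seen [H1,H0,H1,H2] ; pick H2
  Q 100.27.0.208: descend 0110010000011011000000001101 ; hops seen [H1,H0,H1,H2] ; pick H2
  - 253.211.99.0/24 clear@24
  + 0.0.0.0/0 (H1) depth=0
  + 26.197.0.0/20 (H3) depth=20
  Q 26.197.3.218: descend 0001101011000101000000 ; hops seen [H1,H3] ; pick H3
  Q 100.0.0.3: descend 01100100000 ; hops seen [H1,H1,H0] ; pick H0
  Q 26.197.0.226: descend 0001101011000101000000001110 ; hops seen [H1,H3,H0] ; pick H0
  Q 9.160.3.233: descend 000010011010 ; hops seen [H1,H2] ; pick H2
  Q 100.27.0.209: descend 0110010000011011000000001101 ; hops seen [H1,H1,H0,H1,H2] ; pick H2
  + 253.211.99.144/28 (H0) depth=28
  Q 100.1.3.49: descend 01100100000 ; hops seen [H1,H1,H0] ; pick H0
  + 26.197.0.0/16 (H1) depth=16
  Q 253.211.99.146: descend 1111110111010011011000111001 ; hops seen [H1,H0] ; pick H0
  Q 100.0.0.104: descend 01100100000 ; hops seen [H1,H1,H0] ; pick H0
  Q 9.160.1.248: descend 000010011010 ; hops seen [H1,H2] ; pick H2
  Q 100.27.0.208: descend 0110010000011011000000001101 ; hops seen [H1,H1,H0,H1,H2] ; pick H2
  Q 100.0.77.224: descend 01100100000 ; hops seen [H1,H1,H0] ; pick H0

== LOOKUPS ==
["H0","H0","no-route","no-route","H3","H3","H0","H0","H2","H2","H3","H0","H0","H2","H2","H0","H0","H0","H2","H2","H0"]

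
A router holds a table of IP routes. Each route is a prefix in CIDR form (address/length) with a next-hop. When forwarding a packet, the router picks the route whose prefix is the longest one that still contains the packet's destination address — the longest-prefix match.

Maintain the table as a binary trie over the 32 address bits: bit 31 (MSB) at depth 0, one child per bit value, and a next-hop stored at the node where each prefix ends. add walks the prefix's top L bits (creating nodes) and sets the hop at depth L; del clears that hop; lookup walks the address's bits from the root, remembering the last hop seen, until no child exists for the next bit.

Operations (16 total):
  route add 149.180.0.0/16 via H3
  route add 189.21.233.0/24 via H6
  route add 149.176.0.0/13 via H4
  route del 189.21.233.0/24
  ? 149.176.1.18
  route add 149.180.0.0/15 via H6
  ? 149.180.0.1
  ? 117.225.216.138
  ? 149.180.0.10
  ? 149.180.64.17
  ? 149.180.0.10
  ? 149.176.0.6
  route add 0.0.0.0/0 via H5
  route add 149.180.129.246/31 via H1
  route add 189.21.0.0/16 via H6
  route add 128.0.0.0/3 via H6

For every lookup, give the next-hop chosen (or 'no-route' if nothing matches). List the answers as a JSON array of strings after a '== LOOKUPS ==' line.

Trace:
  + 149.180.0.0/16 (H3) depth=16
  + 189.21.233.0/24 (H6) depth=24
  + 149.176.0.0/13 (H4) depth=13
  - 189.21.233.0/24 clear@24
  Q 149.176.1.18: descend 1001010110110 ; hops seen [H4] ; pick H4
  + 149.180.0.0/15 (H6) depth=15
  Q 149.180.0.1: descend 1001010110110100 ; hops seen [H4,H6,H3] ; pick H3
  Q 117.225.216.138: descend ε ; hops seen [∅] ; pick no-route
  Q 149.180.0.10: descend 1001010110110100 ; hops seen [H4,H6,H3] ; pick H3
  Q 149.180.64.17: descend 1001010110110100 ; hops seen [H4,H6,H3] ; pick H3
  Q 149.180.0.10: descend 1001010110110100 ; hops seen [H4,H6,H3] ; pick H3
  Q 149.176.0.6: descend 1001010110110 ; hops seen [H4] ; pick H4
  + 0.0.0.0/0 (H5) depth=0
  + 149.180.129.246/31 (H1) depth=31
  + 189.21.0.0/16 (H6) depth=16
  + 128.0.0.0/3 (H6) depth=3

== LOOKUPS ==
["H4","H3","no-route","H3","H3","H3","H4"]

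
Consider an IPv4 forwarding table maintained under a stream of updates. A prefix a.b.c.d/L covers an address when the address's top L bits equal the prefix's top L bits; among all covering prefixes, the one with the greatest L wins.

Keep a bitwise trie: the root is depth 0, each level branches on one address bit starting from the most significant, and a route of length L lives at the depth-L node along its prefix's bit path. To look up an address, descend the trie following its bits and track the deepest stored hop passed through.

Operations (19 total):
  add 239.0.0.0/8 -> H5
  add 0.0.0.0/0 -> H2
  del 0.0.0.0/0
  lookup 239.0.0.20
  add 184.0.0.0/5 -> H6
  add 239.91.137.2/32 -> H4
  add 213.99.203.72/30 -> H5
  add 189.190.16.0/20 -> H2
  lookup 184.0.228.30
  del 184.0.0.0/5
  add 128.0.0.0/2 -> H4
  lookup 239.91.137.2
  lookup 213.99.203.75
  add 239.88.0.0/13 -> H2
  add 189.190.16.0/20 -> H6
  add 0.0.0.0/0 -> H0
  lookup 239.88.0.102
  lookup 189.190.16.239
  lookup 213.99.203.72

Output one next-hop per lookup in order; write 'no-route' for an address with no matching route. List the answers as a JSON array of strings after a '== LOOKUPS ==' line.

Apply in order:
  add 239.0.0.0/8 -> H5 at depth 8
  add 0.0.0.0/0 -> H2 at depth 0
  - 0.0.0.0/0 clear@0
  ? 239.0.0.20  path d0:-→d1:-→d2:-→d3:-→d4:-→d5:-→d6:-→d7:-→d8:H5  best=H5
  add 184.0.0.0/5 -> H6 at depth 5
  add 239.91.137.2/32 -> H4 at depth 32
  add 213.99.203.72/30 -> H5 at depth 30
  add 189.190.16.0/20 -> H2 at depth 20
  ? 184.0.228.30  path d0:-→d1:-→d2:-→d3:-→d4:-→d5:H6  best=H6
  - 184.0.0.0/5 clear@5
  add 128.0.0.0/2 -> H4 at depth 2
  ? 239.91.137.2  path d0:-→d1:-→d2:-→d3:-→d4:-→d5:-→d6:-→d7:-→d8:H5→d9:-→d10:-→d11:-→d12:-→d13:-→d14:-→d15:-→d16:-→d17:-→d18:-→d19:-→d20:-→d21:-→d22:-→d23:-→d24:-→d25:-→d26:-→d27:-→d28:-→d29:-→d30:-→d31:-→d32:H4  best=H4
  ? 213.99.203.75  path d0:-→d1:-→d2:-→d3:-→d4:-→d5:-→d6:-→d7:-→d8:-→d9:-→d10:-→d11:-→d12:-→d13:-→d14:-→d15:-→d16:-→d17:-→d18:-→d19:-→d20:-→d21:-→d22:-→d23:-→d24:-→d25:-→d26:-→d27:-→d28:-→d29:-→d30:H5  best=H5
  add 239.88.0.0/13 -> H2 at depth 13
  add 189.190.16.0/20 -> H6 at depth 20
  add 0.0.0.0/0 -> H0 at depth 0
  ? 239.88.0.102  path d0:H0→d1:-→d2:-→d3:-→d4:-→d5:-→d6:-→d7:-→d8:H5→d9:-→d10:-→d11:-→d12:-→d13:H2→d14:-  best=H2
  ? 189.190.16.239  path d0:H0→d1:-→d2:H4→d3:-→d4:-→d5:-→d6:-→d7:-→d8:-→d9:-→d10:-→d11:-→d12:-→d13:-→d14:-→d15:-→d16:-→d17:-→d18:-→d19:-→d20:H6  best=H6
  ? 213.99.203.72  path d0:H0→d1:-→d2:-→d3:-→d4:-→d5:-→d6:-→d7:-→d8:-→d9:-→d10:-→d11:-→d12:-→d13:-→d14:-→d15:-→d16:-→d17:-→d18:-→d19:-→d20:-→d21:-→d22:-→d23:-→d24:-→d25:-→d26:-→d27:-→d28:-→d29:-→d30:H5  best=H5

== LOOKUPS ==
["H5","H6","H4","H5","H2","H6","H5"]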